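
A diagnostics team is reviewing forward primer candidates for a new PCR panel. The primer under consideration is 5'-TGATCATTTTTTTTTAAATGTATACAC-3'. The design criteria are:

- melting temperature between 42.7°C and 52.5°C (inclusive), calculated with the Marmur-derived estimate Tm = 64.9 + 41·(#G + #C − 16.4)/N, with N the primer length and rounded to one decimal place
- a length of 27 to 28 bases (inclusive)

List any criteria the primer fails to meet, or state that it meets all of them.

Base counts: A=8, T=14, G=2, C=3 (length 27).
Tm: Tm = 64.9 + 41·(5 − 16.4)/27 = 47.6°C ✓
length: length 27 ✓

Meets all criteria.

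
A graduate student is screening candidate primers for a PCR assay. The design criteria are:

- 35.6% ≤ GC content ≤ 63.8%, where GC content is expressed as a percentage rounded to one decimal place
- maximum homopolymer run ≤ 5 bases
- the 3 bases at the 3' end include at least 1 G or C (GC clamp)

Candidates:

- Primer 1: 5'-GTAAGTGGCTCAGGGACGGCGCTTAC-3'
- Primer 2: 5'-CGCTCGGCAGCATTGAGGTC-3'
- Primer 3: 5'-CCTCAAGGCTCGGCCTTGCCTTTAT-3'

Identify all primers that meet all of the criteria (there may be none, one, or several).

Primer 1 only.

Primer 1 (26 nt, A=5 T=5 G=10 C=6): GC 16/26 = 61.5% ✓; longest run = 3 ✓; 3' end TAC has 1 G/C ✓ — passes.
Primer 2 (20 nt, A=3 T=4 G=7 C=6): GC 13/20 = 65.0%, outside 35.6–63.8% ✗; longest run = 2 ✓; 3' end GTC has 2 G/C ✓ — fails.
Primer 3 (25 nt, A=3 T=8 G=5 C=9): GC 14/25 = 56.0% ✓; longest run = 3 ✓; 3' end TAT has 0 G/C, need ≥1 ✗ — fails.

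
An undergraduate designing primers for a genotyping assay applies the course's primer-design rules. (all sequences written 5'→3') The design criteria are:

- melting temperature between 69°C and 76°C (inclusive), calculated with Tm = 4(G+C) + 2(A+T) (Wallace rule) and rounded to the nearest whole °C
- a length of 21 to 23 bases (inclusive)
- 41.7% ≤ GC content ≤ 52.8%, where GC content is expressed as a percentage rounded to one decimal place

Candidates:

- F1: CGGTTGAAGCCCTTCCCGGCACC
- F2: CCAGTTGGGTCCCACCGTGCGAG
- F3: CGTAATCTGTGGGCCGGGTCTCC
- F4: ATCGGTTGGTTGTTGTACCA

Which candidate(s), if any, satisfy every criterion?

F1 (23 nt, A=3 T=4 G=6 C=10): Tm = 2·7 + 4·16 = 78°C, outside 69–76°C ✗; length 23 ✓; GC 16/23 = 69.6%, outside 41.7–52.8% ✗ — fails.
F2 (23 nt, A=3 T=4 G=8 C=8): Tm = 2·7 + 4·16 = 78°C, outside 69–76°C ✗; length 23 ✓; GC 16/23 = 69.6%, outside 41.7–52.8% ✗ — fails.
F3 (23 nt, A=2 T=6 G=8 C=7): Tm = 2·8 + 4·15 = 76°C ✓; length 23 ✓; GC 15/23 = 65.2%, outside 41.7–52.8% ✗ — fails.
F4 (20 nt, A=3 T=8 G=6 C=3): Tm = 2·11 + 4·9 = 58°C, outside 69–76°C ✗; length 20, outside 21–23 ✗; GC 9/20 = 45.0% ✓ — fails.

None of the candidates satisfy all criteria.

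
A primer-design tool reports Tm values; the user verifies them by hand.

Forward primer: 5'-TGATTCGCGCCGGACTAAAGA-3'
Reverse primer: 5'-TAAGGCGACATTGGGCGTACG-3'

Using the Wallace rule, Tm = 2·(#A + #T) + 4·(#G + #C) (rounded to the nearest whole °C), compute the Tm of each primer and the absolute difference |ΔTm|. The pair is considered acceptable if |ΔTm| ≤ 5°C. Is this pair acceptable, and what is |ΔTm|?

|ΔTm| = 2°C; the pair is acceptable.

Forward: A=6 T=4 G=6 C=5 → Tm = 2·10 + 4·11 = 64°C.
Reverse: A=5 T=4 G=8 C=4 → Tm = 2·9 + 4·12 = 66°C.
|ΔTm| = |64 − 66| = 2°C, ≤ 5°C.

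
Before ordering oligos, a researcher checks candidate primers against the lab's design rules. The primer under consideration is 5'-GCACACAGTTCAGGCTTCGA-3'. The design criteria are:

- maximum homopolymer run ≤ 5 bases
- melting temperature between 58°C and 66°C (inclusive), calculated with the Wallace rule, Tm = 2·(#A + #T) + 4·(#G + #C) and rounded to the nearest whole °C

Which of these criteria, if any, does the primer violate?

Meets all criteria.

Base counts: A=5, T=4, G=5, C=6 (length 20).
homopolymer run: longest run = 2 ✓
Tm: Tm = 2·9 + 4·11 = 62°C ✓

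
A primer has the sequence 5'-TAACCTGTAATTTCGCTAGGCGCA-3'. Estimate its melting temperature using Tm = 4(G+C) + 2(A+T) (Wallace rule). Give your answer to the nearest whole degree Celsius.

Base counts: A=6, T=7, G=5, C=6 (length 24).
Tm = 2·(6+7) + 4·(5+6) = 2·13 + 4·11 = 26 + 44 = 70°C.

70°C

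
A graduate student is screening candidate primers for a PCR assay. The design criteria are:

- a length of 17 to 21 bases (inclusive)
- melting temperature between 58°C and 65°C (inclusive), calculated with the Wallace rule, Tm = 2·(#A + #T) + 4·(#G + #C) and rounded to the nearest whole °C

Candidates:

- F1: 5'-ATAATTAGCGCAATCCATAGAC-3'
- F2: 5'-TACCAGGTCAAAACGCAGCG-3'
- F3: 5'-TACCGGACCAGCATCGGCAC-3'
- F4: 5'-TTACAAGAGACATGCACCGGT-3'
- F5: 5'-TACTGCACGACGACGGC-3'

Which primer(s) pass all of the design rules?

F1 (22 nt, A=9 T=5 G=3 C=5): length 22, outside 17–21 ✗; Tm = 2·14 + 4·8 = 60°C ✓ — fails.
F2 (20 nt, A=7 T=2 G=5 C=6): length 20 ✓; Tm = 2·9 + 4·11 = 62°C ✓ — passes.
F3 (20 nt, A=5 T=2 G=5 C=8): length 20 ✓; Tm = 2·7 + 4·13 = 66°C, outside 58–65°C ✗ — fails.
F4 (21 nt, A=7 T=4 G=5 C=5): length 21 ✓; Tm = 2·11 + 4·10 = 62°C ✓ — passes.
F5 (17 nt, A=4 T=2 G=5 C=6): length 17 ✓; Tm = 2·6 + 4·11 = 56°C, outside 58–65°C ✗ — fails.

F2 and F4.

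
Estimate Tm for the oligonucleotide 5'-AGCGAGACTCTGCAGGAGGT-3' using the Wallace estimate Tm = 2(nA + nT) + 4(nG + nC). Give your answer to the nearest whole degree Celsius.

64°C

Base counts: A=5, T=3, G=8, C=4 (length 20).
Tm = 2·(5+3) + 4·(8+4) = 2·8 + 4·12 = 16 + 48 = 64°C.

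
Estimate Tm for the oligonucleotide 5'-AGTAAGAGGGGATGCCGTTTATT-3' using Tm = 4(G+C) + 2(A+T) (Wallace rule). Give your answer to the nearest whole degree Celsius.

Base counts: A=6, T=7, G=8, C=2 (length 23).
Tm = 2·(6+7) + 4·(8+2) = 2·13 + 4·10 = 26 + 40 = 66°C.

66°C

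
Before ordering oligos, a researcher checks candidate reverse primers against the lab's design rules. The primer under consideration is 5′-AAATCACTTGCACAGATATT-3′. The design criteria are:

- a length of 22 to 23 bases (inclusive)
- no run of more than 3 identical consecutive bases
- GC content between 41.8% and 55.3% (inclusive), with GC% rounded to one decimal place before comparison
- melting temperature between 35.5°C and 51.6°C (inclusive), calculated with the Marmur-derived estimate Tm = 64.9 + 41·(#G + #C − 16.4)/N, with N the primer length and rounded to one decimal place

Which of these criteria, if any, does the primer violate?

Fails: length, GC content.

Base counts: A=8, T=6, G=2, C=4 (length 20).
length: length 20, outside 22–23 ✗
homopolymer run: longest run = 3 ✓
GC content: GC 6/20 = 30.0%, outside 41.8–55.3% ✗
Tm: Tm = 64.9 + 41·(6 − 16.4)/20 = 43.6°C ✓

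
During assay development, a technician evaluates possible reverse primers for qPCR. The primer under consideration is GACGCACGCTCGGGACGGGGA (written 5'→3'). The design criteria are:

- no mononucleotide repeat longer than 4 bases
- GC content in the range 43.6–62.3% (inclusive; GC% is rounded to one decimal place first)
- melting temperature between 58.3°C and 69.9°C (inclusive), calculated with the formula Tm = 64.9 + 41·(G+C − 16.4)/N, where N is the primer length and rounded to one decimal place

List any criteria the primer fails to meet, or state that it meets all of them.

Fails: GC content.

Base counts: A=4, T=1, G=10, C=6 (length 21).
homopolymer run: longest run = 4 ✓
GC content: GC 16/21 = 76.2%, outside 43.6–62.3% ✗
Tm: Tm = 64.9 + 41·(16 − 16.4)/21 = 64.1°C ✓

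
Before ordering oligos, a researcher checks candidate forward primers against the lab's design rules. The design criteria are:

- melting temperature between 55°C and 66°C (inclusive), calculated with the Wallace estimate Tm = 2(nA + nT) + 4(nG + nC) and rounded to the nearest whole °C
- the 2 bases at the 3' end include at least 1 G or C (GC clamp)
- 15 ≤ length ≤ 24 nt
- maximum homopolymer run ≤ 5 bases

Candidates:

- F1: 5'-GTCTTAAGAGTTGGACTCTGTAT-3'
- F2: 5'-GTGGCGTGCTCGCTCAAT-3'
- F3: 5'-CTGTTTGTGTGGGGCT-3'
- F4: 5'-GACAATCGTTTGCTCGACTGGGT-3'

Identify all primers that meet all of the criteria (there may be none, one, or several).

F1 (23 nt, A=5 T=9 G=6 C=3): Tm = 2·14 + 4·9 = 64°C ✓; 3' end AT has 0 G/C, need ≥1 ✗; length 23 ✓; longest run = 2 ✓ — fails.
F2 (18 nt, A=2 T=5 G=6 C=5): Tm = 2·7 + 4·11 = 58°C ✓; 3' end AT has 0 G/C, need ≥1 ✗; length 18 ✓; longest run = 2 ✓ — fails.
F3 (16 nt, A=0 T=7 G=7 C=2): Tm = 2·7 + 4·9 = 50°C, outside 55–66°C ✗; 3' end CT has 1 G/C ✓; length 16 ✓; longest run = 4 ✓ — fails.
F4 (23 nt, A=4 T=7 G=7 C=5): Tm = 2·11 + 4·12 = 70°C, outside 55–66°C ✗; 3' end GT has 1 G/C ✓; length 23 ✓; longest run = 3 ✓ — fails.

None of the candidates satisfy all criteria.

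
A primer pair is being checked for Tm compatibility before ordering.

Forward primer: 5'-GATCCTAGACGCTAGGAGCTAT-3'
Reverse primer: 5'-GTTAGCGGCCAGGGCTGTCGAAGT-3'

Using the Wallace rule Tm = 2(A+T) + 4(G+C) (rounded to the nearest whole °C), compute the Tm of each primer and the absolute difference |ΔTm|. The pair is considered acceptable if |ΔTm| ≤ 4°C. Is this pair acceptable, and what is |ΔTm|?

Forward: A=6 T=5 G=6 C=5 → Tm = 2·11 + 4·11 = 66°C.
Reverse: A=4 T=5 G=10 C=5 → Tm = 2·9 + 4·15 = 78°C.
|ΔTm| = |66 − 78| = 12°C, > 4°C.

|ΔTm| = 12°C; the pair is not acceptable.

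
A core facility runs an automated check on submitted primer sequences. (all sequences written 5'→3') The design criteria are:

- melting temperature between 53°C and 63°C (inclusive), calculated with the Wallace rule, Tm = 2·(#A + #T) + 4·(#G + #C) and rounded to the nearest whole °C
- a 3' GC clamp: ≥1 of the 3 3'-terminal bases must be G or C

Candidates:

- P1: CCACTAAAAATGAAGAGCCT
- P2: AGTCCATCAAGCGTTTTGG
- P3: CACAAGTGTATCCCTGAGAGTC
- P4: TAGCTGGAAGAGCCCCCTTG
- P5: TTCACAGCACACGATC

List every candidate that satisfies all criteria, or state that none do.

P1 and P2.

P1 (20 nt, A=9 T=3 G=3 C=5): Tm = 2·12 + 4·8 = 56°C ✓; 3' end CCT has 2 G/C ✓ — passes.
P2 (19 nt, A=4 T=6 G=5 C=4): Tm = 2·10 + 4·9 = 56°C ✓; 3' end TGG has 2 G/C ✓ — passes.
P3 (22 nt, A=6 T=5 G=5 C=6): Tm = 2·11 + 4·11 = 66°C, outside 53–63°C ✗; 3' end GTC has 2 G/C ✓ — fails.
P4 (20 nt, A=4 T=4 G=6 C=6): Tm = 2·8 + 4·12 = 64°C, outside 53–63°C ✗; 3' end TTG has 1 G/C ✓ — fails.
P5 (16 nt, A=5 T=3 G=2 C=6): Tm = 2·8 + 4·8 = 48°C, outside 53–63°C ✗; 3' end ATC has 1 G/C ✓ — fails.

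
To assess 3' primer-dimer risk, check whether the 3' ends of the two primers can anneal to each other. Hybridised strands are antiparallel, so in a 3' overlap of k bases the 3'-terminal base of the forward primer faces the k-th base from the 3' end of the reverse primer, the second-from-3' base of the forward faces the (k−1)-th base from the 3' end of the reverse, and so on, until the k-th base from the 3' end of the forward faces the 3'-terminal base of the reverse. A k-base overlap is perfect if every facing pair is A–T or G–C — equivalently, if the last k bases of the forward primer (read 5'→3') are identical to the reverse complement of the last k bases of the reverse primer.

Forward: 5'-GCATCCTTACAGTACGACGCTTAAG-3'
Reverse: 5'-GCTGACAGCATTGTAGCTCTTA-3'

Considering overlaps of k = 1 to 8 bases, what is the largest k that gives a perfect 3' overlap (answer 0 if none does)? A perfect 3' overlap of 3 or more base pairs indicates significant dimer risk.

Last 8 bases (5'→3') — forward …CGCTTAAG, reverse …AGCTCTTA.
Reverse complement of the reverse primer's last 8 bases: TAAGAGCT; its first k bases are the reverse complement of the reverse primer's last k bases, so a perfect k-base overlap needs the forward primer's last k bases to equal them.
Comparing (forward last k vs required): k=1: G vs T ✗; k=2: AG vs TA ✗; k=3: AAG vs TAA ✗; k=4: TAAG vs TAAG ✓; k=5: TTAAG vs TAAGA ✗; k=6: CTTAAG vs TAAGAG ✗; k=7: GCTTAAG vs TAAGAGC ✗; k=8: CGCTTAAG vs TAAGAGCT ✗.
Only k = 4 is perfect, so the longest perfect 3' overlap is 4.

Longest perfect overlap: 4 complementary base pairs; significant dimer risk (threshold 3).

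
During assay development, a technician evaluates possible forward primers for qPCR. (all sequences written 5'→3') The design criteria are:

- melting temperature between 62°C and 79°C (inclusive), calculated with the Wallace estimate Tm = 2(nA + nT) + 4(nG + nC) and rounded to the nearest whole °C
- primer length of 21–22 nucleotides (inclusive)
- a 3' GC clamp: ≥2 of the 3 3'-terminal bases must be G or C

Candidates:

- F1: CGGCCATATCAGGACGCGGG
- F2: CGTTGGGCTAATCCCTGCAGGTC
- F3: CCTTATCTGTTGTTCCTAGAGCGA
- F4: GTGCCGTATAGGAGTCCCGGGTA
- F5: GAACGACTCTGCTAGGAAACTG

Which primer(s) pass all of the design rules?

F1 (20 nt, A=4 T=2 G=8 C=6): Tm = 2·6 + 4·14 = 68°C ✓; length 20, outside 21–22 ✗; 3' end GGG has 3 G/C ✓ — fails.
F2 (23 nt, A=3 T=6 G=7 C=7): Tm = 2·9 + 4·14 = 74°C ✓; length 23, outside 21–22 ✗; 3' end GTC has 2 G/C ✓ — fails.
F3 (24 nt, A=4 T=9 G=5 C=6): Tm = 2·13 + 4·11 = 70°C ✓; length 24, outside 21–22 ✗; 3' end CGA has 2 G/C ✓ — fails.
F4 (23 nt, A=4 T=5 G=9 C=5): Tm = 2·9 + 4·14 = 74°C ✓; length 23, outside 21–22 ✗; 3' end GTA has 1 G/C, need ≥2 ✗ — fails.
F5 (22 nt, A=7 T=4 G=6 C=5): Tm = 2·11 + 4·11 = 66°C ✓; length 22 ✓; 3' end CTG has 2 G/C ✓ — passes.

F5 only.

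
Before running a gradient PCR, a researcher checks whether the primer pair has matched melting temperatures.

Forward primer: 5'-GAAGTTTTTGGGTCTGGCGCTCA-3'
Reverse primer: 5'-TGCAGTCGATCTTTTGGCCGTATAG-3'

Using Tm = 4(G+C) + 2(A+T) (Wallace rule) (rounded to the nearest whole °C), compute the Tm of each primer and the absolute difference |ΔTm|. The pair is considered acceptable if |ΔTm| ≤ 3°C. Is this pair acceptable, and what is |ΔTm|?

Forward: A=3 T=8 G=8 C=4 → Tm = 2·11 + 4·12 = 70°C.
Reverse: A=4 T=9 G=7 C=5 → Tm = 2·13 + 4·12 = 74°C.
|ΔTm| = |70 − 74| = 4°C, > 3°C.

|ΔTm| = 4°C; the pair is not acceptable.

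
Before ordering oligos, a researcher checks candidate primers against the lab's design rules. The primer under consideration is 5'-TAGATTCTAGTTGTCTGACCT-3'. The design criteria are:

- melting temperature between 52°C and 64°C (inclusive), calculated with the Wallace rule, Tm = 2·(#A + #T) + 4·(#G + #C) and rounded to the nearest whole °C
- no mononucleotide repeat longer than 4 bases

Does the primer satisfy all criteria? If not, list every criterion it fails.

Meets all criteria.

Base counts: A=4, T=9, G=4, C=4 (length 21).
Tm: Tm = 2·13 + 4·8 = 58°C ✓
homopolymer run: longest run = 2 ✓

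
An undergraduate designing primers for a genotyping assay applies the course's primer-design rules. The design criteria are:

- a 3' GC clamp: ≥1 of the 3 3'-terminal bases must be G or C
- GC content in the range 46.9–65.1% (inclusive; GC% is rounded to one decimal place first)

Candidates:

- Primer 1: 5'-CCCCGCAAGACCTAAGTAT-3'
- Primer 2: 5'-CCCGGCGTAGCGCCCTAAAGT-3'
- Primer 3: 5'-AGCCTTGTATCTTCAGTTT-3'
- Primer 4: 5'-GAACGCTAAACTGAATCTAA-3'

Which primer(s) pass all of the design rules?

None of the candidates satisfy all criteria.

Primer 1 (19 nt, A=6 T=3 G=3 C=7): 3' end TAT has 0 G/C, need ≥1 ✗; GC 10/19 = 52.6% ✓ — fails.
Primer 2 (21 nt, A=4 T=3 G=6 C=8): 3' end AGT has 1 G/C ✓; GC 14/21 = 66.7%, outside 46.9–65.1% ✗ — fails.
Primer 3 (19 nt, A=3 T=9 G=3 C=4): 3' end TTT has 0 G/C, need ≥1 ✗; GC 7/19 = 36.8%, outside 46.9–65.1% ✗ — fails.
Primer 4 (20 nt, A=9 T=4 G=3 C=4): 3' end TAA has 0 G/C, need ≥1 ✗; GC 7/20 = 35.0%, outside 46.9–65.1% ✗ — fails.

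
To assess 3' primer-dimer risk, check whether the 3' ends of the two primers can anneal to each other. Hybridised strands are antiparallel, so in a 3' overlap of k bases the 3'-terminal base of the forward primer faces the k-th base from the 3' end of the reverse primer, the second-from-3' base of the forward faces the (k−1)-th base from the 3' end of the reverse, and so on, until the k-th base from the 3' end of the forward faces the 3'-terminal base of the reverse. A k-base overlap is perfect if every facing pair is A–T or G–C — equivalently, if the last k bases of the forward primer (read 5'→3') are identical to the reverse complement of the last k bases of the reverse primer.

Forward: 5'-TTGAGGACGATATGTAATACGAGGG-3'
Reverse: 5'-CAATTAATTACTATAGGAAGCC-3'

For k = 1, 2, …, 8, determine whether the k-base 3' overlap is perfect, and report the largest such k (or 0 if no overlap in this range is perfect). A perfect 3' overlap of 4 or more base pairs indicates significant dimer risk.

Longest perfect overlap: 2 complementary base pairs; below the dimer-risk threshold (threshold 4).

Last 8 bases (5'→3') — forward …TACGAGGG, reverse …AGGAAGCC.
Reverse complement of the reverse primer's last 8 bases: GGCTTCCT; its first k bases are the reverse complement of the reverse primer's last k bases, so a perfect k-base overlap needs the forward primer's last k bases to equal them.
Comparing (forward last k vs required): k=1: G vs G ✓; k=2: GG vs GG ✓; k=3: GGG vs GGC ✗; k=4: AGGG vs GGCT ✗; k=5: GAGGG vs GGCTT ✗; k=6: CGAGGG vs GGCTTC ✗; k=7: ACGAGGG vs GGCTTCC ✗; k=8: TACGAGGG vs GGCTTCCT ✗.
Perfect overlaps at k = 1, 2; the largest is 2.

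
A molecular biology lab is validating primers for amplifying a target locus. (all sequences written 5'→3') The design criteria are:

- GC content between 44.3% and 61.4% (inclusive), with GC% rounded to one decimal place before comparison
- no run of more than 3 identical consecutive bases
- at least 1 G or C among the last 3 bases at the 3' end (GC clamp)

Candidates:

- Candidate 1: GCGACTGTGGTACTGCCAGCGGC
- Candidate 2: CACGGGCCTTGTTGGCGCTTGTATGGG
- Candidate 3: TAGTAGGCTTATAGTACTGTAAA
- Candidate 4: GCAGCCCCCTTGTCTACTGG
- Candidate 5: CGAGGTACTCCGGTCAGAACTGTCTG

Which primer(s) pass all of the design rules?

Candidate 1 (23 nt, A=3 T=4 G=9 C=7): GC 16/23 = 69.6%, outside 44.3–61.4% ✗; longest run = 2 ✓; 3' end GGC has 3 G/C ✓ — fails.
Candidate 2 (27 nt, A=2 T=8 G=11 C=6): GC 17/27 = 63.0%, outside 44.3–61.4% ✗; longest run = 3 ✓; 3' end GGG has 3 G/C ✓ — fails.
Candidate 3 (23 nt, A=8 T=8 G=5 C=2): GC 7/23 = 30.4%, outside 44.3–61.4% ✗; longest run = 3 ✓; 3' end AAA has 0 G/C, need ≥1 ✗ — fails.
Candidate 4 (20 nt, A=2 T=5 G=5 C=8): GC 13/20 = 65.0%, outside 44.3–61.4% ✗; longest run = 5, exceeds 3 ✗; 3' end TGG has 2 G/C ✓ — fails.
Candidate 5 (26 nt, A=5 T=6 G=8 C=7): GC 15/26 = 57.7% ✓; longest run = 2 ✓; 3' end CTG has 2 G/C ✓ — passes.

Candidate 5 only.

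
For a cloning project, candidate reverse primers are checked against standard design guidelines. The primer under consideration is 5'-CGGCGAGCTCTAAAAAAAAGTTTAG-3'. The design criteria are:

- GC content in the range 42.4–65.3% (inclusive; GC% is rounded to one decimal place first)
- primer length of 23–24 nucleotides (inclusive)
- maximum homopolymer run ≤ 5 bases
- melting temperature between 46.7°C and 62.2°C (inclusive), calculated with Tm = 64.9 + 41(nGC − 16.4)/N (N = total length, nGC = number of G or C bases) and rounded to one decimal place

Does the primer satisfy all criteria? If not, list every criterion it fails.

Fails: GC content, length, homopolymer run.

Base counts: A=10, T=5, G=6, C=4 (length 25).
GC content: GC 10/25 = 40.0%, outside 42.4–65.3% ✗
length: length 25, outside 23–24 ✗
homopolymer run: longest run = 8, exceeds 5 ✗
Tm: Tm = 64.9 + 41·(10 − 16.4)/25 = 54.4°C ✓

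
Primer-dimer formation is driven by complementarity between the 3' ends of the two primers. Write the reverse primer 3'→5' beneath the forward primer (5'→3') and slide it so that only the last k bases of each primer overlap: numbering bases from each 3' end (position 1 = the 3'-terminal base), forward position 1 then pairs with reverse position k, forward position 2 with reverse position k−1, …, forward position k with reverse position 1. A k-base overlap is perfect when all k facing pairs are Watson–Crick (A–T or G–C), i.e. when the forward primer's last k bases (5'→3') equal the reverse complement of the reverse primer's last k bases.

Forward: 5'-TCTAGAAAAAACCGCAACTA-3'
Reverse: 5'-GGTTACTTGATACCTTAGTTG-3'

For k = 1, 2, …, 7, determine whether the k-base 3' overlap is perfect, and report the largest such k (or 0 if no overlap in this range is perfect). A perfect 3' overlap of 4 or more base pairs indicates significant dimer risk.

Longest perfect overlap: 6 complementary base pairs; significant dimer risk (threshold 4).

Last 7 bases (5'→3') — forward …GCAACTA, reverse …TTAGTTG.
Reverse complement of the reverse primer's last 7 bases: CAACTAA; its first k bases are the reverse complement of the reverse primer's last k bases, so a perfect k-base overlap needs the forward primer's last k bases to equal them.
Comparing (forward last k vs required): k=1: A vs C ✗; k=2: TA vs CA ✗; k=3: CTA vs CAA ✗; k=4: ACTA vs CAAC ✗; k=5: AACTA vs CAACT ✗; k=6: CAACTA vs CAACTA ✓; k=7: GCAACTA vs CAACTAA ✗.
Only k = 6 is perfect, so the longest perfect 3' overlap is 6.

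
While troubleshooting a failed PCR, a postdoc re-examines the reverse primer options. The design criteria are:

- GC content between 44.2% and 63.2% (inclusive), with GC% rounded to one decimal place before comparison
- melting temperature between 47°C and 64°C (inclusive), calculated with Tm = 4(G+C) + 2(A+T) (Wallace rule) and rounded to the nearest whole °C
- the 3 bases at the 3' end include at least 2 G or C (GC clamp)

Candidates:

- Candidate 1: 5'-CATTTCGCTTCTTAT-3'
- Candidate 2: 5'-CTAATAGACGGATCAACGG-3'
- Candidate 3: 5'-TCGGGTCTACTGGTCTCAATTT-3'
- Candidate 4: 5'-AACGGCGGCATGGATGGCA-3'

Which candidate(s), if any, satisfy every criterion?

Candidate 1 (15 nt, A=2 T=8 G=1 C=4): GC 5/15 = 33.3%, outside 44.2–63.2% ✗; Tm = 2·10 + 4·5 = 40°C, outside 47–64°C ✗; 3' end TAT has 0 G/C, need ≥2 ✗ — fails.
Candidate 2 (19 nt, A=7 T=3 G=5 C=4): GC 9/19 = 47.4% ✓; Tm = 2·10 + 4·9 = 56°C ✓; 3' end CGG has 3 G/C ✓ — passes.
Candidate 3 (22 nt, A=3 T=9 G=5 C=5): GC 10/22 = 45.5% ✓; Tm = 2·12 + 4·10 = 64°C ✓; 3' end TTT has 0 G/C, need ≥2 ✗ — fails.
Candidate 4 (19 nt, A=5 T=2 G=8 C=4): GC 12/19 = 63.2% ✓; Tm = 2·7 + 4·12 = 62°C ✓; 3' end GCA has 2 G/C ✓ — passes.

Candidate 2 and Candidate 4.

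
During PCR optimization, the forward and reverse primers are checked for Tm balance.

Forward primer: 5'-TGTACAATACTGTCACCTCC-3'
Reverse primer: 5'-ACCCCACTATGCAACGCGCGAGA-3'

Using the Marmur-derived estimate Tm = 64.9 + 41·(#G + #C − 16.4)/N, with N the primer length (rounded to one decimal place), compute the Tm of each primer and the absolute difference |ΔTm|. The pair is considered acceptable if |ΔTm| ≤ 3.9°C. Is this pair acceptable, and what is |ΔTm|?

Forward: G+C = 9, N = 20 → Tm = 64.9 + 41·(9 − 16.4)/20 = 49.7°C.
Reverse: G+C = 14, N = 23 → Tm = 64.9 + 41·(14 − 16.4)/23 = 60.6°C.
|ΔTm| = |49.7 − 60.6| = 10.9°C, > 3.9°C.

|ΔTm| = 10.9°C; the pair is not acceptable.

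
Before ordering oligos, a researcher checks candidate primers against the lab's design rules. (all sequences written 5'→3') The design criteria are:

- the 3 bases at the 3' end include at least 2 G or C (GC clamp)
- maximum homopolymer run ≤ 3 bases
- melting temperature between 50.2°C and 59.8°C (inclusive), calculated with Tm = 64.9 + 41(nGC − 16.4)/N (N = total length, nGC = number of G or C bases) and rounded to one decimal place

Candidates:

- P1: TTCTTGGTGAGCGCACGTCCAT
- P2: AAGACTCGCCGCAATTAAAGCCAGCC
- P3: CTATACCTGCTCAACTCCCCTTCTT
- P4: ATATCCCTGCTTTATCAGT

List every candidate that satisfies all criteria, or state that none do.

None of the candidates satisfy all criteria.

P1 (22 nt, A=3 T=7 G=6 C=6): 3' end CAT has 1 G/C, need ≥2 ✗; longest run = 2 ✓; Tm = 64.9 + 41·(12 − 16.4)/22 = 56.7°C ✓ — fails.
P2 (26 nt, A=9 T=3 G=5 C=9): 3' end GCC has 3 G/C ✓; longest run = 3 ✓; Tm = 64.9 + 41·(14 − 16.4)/26 = 61.1°C, outside 50.2–59.8°C ✗ — fails.
P3 (25 nt, A=4 T=9 G=1 C=11): 3' end CTT has 1 G/C, need ≥2 ✗; longest run = 4, exceeds 3 ✗; Tm = 64.9 + 41·(12 − 16.4)/25 = 57.7°C ✓ — fails.
P4 (19 nt, A=4 T=8 G=2 C=5): 3' end AGT has 1 G/C, need ≥2 ✗; longest run = 3 ✓; Tm = 64.9 + 41·(7 − 16.4)/19 = 44.6°C, outside 50.2–59.8°C ✗ — fails.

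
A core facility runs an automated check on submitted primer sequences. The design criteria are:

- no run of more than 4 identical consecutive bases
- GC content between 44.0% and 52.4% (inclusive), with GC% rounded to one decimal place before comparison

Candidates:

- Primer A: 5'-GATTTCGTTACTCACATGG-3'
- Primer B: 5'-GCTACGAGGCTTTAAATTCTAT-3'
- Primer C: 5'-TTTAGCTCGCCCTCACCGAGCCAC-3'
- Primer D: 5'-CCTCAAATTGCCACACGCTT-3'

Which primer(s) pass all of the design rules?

Primer A (19 nt, A=4 T=7 G=4 C=4): longest run = 3 ✓; GC 8/19 = 42.1%, outside 44.0–52.4% ✗ — fails.
Primer B (22 nt, A=6 T=8 G=4 C=4): longest run = 3 ✓; GC 8/22 = 36.4%, outside 44.0–52.4% ✗ — fails.
Primer C (24 nt, A=4 T=5 G=4 C=11): longest run = 3 ✓; GC 15/24 = 62.5%, outside 44.0–52.4% ✗ — fails.
Primer D (20 nt, A=5 T=5 G=2 C=8): longest run = 3 ✓; GC 10/20 = 50.0% ✓ — passes.

Primer D only.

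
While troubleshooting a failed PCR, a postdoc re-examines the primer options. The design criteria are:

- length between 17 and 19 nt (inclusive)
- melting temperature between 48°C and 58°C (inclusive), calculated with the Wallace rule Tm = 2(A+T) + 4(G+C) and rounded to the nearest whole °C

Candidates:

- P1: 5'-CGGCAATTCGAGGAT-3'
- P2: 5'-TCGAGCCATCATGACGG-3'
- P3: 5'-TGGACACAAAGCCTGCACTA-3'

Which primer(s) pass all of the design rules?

P2 only.

P1 (15 nt, A=4 T=3 G=5 C=3): length 15, outside 17–19 ✗; Tm = 2·7 + 4·8 = 46°C, outside 48–58°C ✗ — fails.
P2 (17 nt, A=4 T=3 G=5 C=5): length 17 ✓; Tm = 2·7 + 4·10 = 54°C ✓ — passes.
P3 (20 nt, A=7 T=3 G=4 C=6): length 20, outside 17–19 ✗; Tm = 2·10 + 4·10 = 60°C, outside 48–58°C ✗ — fails.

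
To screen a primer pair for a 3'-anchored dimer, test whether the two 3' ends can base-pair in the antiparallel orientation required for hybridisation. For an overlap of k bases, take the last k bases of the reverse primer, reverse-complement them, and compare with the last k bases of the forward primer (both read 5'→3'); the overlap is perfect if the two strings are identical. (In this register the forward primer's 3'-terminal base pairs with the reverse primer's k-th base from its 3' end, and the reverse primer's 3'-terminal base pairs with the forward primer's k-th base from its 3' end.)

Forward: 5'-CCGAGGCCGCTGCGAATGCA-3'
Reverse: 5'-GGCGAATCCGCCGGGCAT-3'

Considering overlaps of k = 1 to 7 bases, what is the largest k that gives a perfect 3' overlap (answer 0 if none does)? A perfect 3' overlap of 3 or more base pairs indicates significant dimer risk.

Last 7 bases (5'→3') — forward …GAATGCA, reverse …CGGGCAT.
Reverse complement of the reverse primer's last 7 bases: ATGCCCG; its first k bases are the reverse complement of the reverse primer's last k bases, so a perfect k-base overlap needs the forward primer's last k bases to equal them.
Comparing (forward last k vs required): k=1: A vs A ✓; k=2: CA vs AT ✗; k=3: GCA vs ATG ✗; k=4: TGCA vs ATGC ✗; k=5: ATGCA vs ATGCC ✗; k=6: AATGCA vs ATGCCC ✗; k=7: GAATGCA vs ATGCCCG ✗.
Only k = 1 is perfect, so the longest perfect 3' overlap is 1.

Longest perfect overlap: 1 complementary base pair; below the dimer-risk threshold (threshold 3).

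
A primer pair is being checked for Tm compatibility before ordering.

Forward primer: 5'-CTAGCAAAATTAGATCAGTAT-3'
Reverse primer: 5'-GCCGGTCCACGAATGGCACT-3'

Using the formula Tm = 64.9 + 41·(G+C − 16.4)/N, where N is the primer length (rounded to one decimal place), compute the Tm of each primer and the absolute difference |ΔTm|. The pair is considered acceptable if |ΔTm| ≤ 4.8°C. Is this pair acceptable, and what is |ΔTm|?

Forward: G+C = 6, N = 21 → Tm = 64.9 + 41·(6 − 16.4)/21 = 44.6°C.
Reverse: G+C = 13, N = 20 → Tm = 64.9 + 41·(13 − 16.4)/20 = 57.9°C.
|ΔTm| = |44.6 − 57.9| = 13.3°C, > 4.8°C.

|ΔTm| = 13.3°C; the pair is not acceptable.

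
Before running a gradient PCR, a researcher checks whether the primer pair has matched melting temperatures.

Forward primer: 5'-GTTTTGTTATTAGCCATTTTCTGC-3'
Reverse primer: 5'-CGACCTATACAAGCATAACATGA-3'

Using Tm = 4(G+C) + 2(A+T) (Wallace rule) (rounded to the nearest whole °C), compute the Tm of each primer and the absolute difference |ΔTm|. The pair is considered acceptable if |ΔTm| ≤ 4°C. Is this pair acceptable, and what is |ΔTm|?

Forward: A=3 T=13 G=4 C=4 → Tm = 2·16 + 4·8 = 64°C.
Reverse: A=10 T=4 G=3 C=6 → Tm = 2·14 + 4·9 = 64°C.
|ΔTm| = |64 − 64| = 0°C, ≤ 4°C.

|ΔTm| = 0°C; the pair is acceptable.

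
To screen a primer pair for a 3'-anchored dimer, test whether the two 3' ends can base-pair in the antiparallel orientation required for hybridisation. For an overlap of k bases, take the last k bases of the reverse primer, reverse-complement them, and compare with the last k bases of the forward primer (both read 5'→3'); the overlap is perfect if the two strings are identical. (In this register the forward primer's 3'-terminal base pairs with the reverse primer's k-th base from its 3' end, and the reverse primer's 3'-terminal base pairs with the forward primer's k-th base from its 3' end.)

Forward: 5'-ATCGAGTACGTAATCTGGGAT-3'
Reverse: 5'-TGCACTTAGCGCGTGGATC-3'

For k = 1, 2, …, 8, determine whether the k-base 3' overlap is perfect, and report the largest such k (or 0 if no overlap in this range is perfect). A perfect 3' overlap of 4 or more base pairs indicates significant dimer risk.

Longest perfect overlap: 3 complementary base pairs; below the dimer-risk threshold (threshold 4).

Last 8 bases (5'→3') — forward …TCTGGGAT, reverse …CGTGGATC.
Reverse complement of the reverse primer's last 8 bases: GATCCACG; its first k bases are the reverse complement of the reverse primer's last k bases, so a perfect k-base overlap needs the forward primer's last k bases to equal them.
Comparing (forward last k vs required): k=1: T vs G ✗; k=2: AT vs GA ✗; k=3: GAT vs GAT ✓; k=4: GGAT vs GATC ✗; k=5: GGGAT vs GATCC ✗; k=6: TGGGAT vs GATCCA ✗; k=7: CTGGGAT vs GATCCAC ✗; k=8: TCTGGGAT vs GATCCACG ✗.
Only k = 3 is perfect, so the longest perfect 3' overlap is 3.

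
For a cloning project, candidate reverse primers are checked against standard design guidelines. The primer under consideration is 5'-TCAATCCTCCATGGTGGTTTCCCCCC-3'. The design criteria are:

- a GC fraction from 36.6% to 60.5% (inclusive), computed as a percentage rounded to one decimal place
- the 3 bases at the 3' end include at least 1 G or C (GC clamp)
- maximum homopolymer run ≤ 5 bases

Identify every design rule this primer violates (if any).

Fails: homopolymer run.

Base counts: A=3, T=8, G=4, C=11 (length 26).
GC content: GC 15/26 = 57.7% ✓
GC clamp: 3' end CCC has 3 G/C ✓
homopolymer run: longest run = 6, exceeds 5 ✗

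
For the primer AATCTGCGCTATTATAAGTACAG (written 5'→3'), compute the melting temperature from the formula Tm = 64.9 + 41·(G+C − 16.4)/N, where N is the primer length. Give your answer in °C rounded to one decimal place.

Base counts: A=8, T=7, G=4, C=4; G+C = 8, N = 23.
Tm = 64.9 + 41·(8 − 16.4)/23 = 64.9 + -344.40/23 = 49.9°C.

49.9°C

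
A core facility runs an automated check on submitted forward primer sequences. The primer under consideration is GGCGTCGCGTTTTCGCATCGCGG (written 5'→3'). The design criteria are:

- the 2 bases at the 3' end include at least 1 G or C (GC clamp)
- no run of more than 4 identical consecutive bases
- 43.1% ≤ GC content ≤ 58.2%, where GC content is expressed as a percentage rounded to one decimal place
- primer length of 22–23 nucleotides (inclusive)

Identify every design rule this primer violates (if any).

Fails: GC content.

Base counts: A=1, T=6, G=9, C=7 (length 23).
GC clamp: 3' end GG has 2 G/C ✓
homopolymer run: longest run = 4 ✓
GC content: GC 16/23 = 69.6%, outside 43.1–58.2% ✗
length: length 23 ✓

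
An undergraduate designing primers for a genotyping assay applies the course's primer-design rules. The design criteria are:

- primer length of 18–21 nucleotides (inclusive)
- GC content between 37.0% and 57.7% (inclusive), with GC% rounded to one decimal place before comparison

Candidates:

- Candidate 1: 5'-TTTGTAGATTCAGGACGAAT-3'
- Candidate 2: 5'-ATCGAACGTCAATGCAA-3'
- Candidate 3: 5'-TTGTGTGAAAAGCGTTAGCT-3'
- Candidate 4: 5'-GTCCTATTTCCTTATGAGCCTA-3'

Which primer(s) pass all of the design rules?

Candidate 3 only.

Candidate 1 (20 nt, A=6 T=7 G=5 C=2): length 20 ✓; GC 7/20 = 35.0%, outside 37.0–57.7% ✗ — fails.
Candidate 2 (17 nt, A=7 T=3 G=3 C=4): length 17, outside 18–21 ✗; GC 7/17 = 41.2% ✓ — fails.
Candidate 3 (20 nt, A=5 T=7 G=6 C=2): length 20 ✓; GC 8/20 = 40.0% ✓ — passes.
Candidate 4 (22 nt, A=4 T=9 G=3 C=6): length 22, outside 18–21 ✗; GC 9/22 = 40.9% ✓ — fails.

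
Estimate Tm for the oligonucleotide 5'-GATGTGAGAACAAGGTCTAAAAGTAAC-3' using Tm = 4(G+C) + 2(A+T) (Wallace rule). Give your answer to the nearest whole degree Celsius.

Base counts: A=12, T=5, G=7, C=3 (length 27).
Tm = 2·(12+5) + 4·(7+3) = 2·17 + 4·10 = 34 + 40 = 74°C.

74°C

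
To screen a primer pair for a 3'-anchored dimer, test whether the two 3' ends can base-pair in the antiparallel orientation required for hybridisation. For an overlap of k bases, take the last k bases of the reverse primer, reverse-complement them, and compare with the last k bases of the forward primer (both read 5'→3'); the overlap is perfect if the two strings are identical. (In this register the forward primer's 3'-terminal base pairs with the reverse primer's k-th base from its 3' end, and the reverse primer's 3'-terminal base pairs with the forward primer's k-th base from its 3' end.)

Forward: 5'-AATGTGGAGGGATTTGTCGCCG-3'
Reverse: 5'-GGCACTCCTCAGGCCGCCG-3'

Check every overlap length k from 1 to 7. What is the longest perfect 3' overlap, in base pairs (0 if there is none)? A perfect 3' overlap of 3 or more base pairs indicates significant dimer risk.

Longest perfect overlap: 2 complementary base pairs; below the dimer-risk threshold (threshold 3).

Last 7 bases (5'→3') — forward …GTCGCCG, reverse …GCCGCCG.
Reverse complement of the reverse primer's last 7 bases: CGGCGGC; its first k bases are the reverse complement of the reverse primer's last k bases, so a perfect k-base overlap needs the forward primer's last k bases to equal them.
Comparing (forward last k vs required): k=1: G vs C ✗; k=2: CG vs CG ✓; k=3: CCG vs CGG ✗; k=4: GCCG vs CGGC ✗; k=5: CGCCG vs CGGCG ✗; k=6: TCGCCG vs CGGCGG ✗; k=7: GTCGCCG vs CGGCGGC ✗.
Only k = 2 is perfect, so the longest perfect 3' overlap is 2.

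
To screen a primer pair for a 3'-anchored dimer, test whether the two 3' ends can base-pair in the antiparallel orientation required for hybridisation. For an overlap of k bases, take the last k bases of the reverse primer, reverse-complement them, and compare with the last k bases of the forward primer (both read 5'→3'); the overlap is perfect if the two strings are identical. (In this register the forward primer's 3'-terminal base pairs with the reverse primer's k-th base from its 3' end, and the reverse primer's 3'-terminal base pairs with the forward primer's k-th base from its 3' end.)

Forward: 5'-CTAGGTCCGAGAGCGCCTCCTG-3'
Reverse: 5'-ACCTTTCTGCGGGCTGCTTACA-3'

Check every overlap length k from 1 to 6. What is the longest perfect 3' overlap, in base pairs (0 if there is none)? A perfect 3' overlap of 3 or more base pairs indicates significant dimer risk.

Last 6 bases (5'→3') — forward …CTCCTG, reverse …CTTACA.
Reverse complement of the reverse primer's last 6 bases: TGTAAG; its first k bases are the reverse complement of the reverse primer's last k bases, so a perfect k-base overlap needs the forward primer's last k bases to equal them.
Comparing (forward last k vs required): k=1: G vs T ✗; k=2: TG vs TG ✓; k=3: CTG vs TGT ✗; k=4: CCTG vs TGTA ✗; k=5: TCCTG vs TGTAA ✗; k=6: CTCCTG vs TGTAAG ✗.
Only k = 2 is perfect, so the longest perfect 3' overlap is 2.

Longest perfect overlap: 2 complementary base pairs; below the dimer-risk threshold (threshold 3).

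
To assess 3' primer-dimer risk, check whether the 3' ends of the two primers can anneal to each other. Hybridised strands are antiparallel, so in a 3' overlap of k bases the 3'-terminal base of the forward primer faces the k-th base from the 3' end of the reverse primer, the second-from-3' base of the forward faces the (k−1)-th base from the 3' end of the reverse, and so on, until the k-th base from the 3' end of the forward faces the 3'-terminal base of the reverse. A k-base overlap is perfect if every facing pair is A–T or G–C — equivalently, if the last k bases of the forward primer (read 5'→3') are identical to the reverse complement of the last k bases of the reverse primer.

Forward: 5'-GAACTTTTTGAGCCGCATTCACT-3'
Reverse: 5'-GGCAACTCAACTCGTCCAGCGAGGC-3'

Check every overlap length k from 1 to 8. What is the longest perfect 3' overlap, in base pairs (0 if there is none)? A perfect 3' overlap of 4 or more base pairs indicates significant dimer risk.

Longest perfect overlap: 0 complementary base pairs; below the dimer-risk threshold (threshold 4).

Last 8 bases (5'→3') — forward …CATTCACT, reverse …AGCGAGGC.
Reverse complement of the reverse primer's last 8 bases: GCCTCGCT; its first k bases are the reverse complement of the reverse primer's last k bases, so a perfect k-base overlap needs the forward primer's last k bases to equal them.
Comparing (forward last k vs required): k=1: T vs G ✗; k=2: CT vs GC ✗; k=3: ACT vs GCC ✗; k=4: CACT vs GCCT ✗; k=5: TCACT vs GCCTC ✗; k=6: TTCACT vs GCCTCG ✗; k=7: ATTCACT vs GCCTCGC ✗; k=8: CATTCACT vs GCCTCGCT ✗.
No overlap length from 1 to 8 is perfect, so the longest perfect 3' overlap is 0.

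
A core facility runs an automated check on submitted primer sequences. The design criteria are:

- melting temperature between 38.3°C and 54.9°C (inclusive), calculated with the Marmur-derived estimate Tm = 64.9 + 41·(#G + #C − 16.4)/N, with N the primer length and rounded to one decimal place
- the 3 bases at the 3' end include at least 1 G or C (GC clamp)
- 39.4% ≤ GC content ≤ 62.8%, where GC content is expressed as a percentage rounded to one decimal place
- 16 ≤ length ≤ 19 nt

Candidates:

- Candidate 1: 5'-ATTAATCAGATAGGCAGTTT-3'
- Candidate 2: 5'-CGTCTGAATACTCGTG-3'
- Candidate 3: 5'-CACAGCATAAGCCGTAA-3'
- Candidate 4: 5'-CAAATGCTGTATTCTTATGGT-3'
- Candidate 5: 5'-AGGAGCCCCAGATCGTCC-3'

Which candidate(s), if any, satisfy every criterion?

Candidate 2 only.

Candidate 1 (20 nt, A=7 T=7 G=4 C=2): Tm = 64.9 + 41·(6 − 16.4)/20 = 43.6°C ✓; 3' end TTT has 0 G/C, need ≥1 ✗; GC 6/20 = 30.0%, outside 39.4–62.8% ✗; length 20, outside 16–19 ✗ — fails.
Candidate 2 (16 nt, A=3 T=5 G=4 C=4): Tm = 64.9 + 41·(8 − 16.4)/16 = 43.4°C ✓; 3' end GTG has 2 G/C ✓; GC 8/16 = 50.0% ✓; length 16 ✓ — passes.
Candidate 3 (17 nt, A=7 T=2 G=3 C=5): Tm = 64.9 + 41·(8 − 16.4)/17 = 44.6°C ✓; 3' end TAA has 0 G/C, need ≥1 ✗; GC 8/17 = 47.1% ✓; length 17 ✓ — fails.
Candidate 4 (21 nt, A=5 T=9 G=4 C=3): Tm = 64.9 + 41·(7 − 16.4)/21 = 46.5°C ✓; 3' end GGT has 2 G/C ✓; GC 7/21 = 33.3%, outside 39.4–62.8% ✗; length 21, outside 16–19 ✗ — fails.
Candidate 5 (18 nt, A=4 T=2 G=5 C=7): Tm = 64.9 + 41·(12 − 16.4)/18 = 54.9°C ✓; 3' end TCC has 2 G/C ✓; GC 12/18 = 66.7%, outside 39.4–62.8% ✗; length 18 ✓ — fails.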